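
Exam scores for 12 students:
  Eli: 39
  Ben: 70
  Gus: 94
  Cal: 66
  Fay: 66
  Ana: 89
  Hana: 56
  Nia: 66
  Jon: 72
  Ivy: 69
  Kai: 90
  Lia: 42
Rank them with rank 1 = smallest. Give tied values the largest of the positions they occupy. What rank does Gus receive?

Sorted (ascending): 39, 42, 56, 66, 66, 66, 69, 70, 72, 89, 90, 94
The 3 values of 66 occupy positions 4–6 → each gets rank 6.
Gus has value 94 → rank 12.

12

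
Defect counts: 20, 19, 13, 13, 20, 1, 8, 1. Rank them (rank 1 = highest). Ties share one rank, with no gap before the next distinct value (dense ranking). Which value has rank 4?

8

Sorted (descending): 20, 20, 19, 13, 13, 8, 1, 1
The 2 values of 20 share dense rank 1.
The 2 values of 13 share dense rank 3.
The 2 values of 1 share dense rank 5.
Remaining distinct values take the next consecutive integers.
Rank 4 → value 8.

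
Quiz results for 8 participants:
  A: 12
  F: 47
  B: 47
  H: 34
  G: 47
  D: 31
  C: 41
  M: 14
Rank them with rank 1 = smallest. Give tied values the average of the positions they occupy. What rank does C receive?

Sorted (ascending): 12, 14, 31, 34, 41, 47, 47, 47
The 3 values of 47 occupy positions 6–8 → average rank 7.
C has value 41 → rank 5.

5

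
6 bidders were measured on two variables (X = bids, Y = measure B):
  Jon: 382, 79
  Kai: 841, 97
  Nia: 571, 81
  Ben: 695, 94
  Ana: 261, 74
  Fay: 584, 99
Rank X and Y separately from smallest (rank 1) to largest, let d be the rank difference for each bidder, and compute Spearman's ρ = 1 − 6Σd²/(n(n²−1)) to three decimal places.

0.829

Ranks of variable 1: 2, 6, 3, 5, 1, 4
Ranks of variable 2: 2, 5, 3, 4, 1, 6
d = r₁ − r₂: 0, 1, 0, 1, 0, -2
d²: 0, 1, 0, 1, 0, 4; Σd² = 6
ρ = 1 − 6·6/(6·35) = 1 − 36/210 = 0.829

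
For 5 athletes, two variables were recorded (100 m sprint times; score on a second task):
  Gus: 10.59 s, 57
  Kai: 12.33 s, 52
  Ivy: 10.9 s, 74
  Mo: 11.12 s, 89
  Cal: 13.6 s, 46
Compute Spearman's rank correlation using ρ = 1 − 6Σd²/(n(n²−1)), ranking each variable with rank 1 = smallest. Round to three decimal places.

Ranks of variable 1: 1, 4, 2, 3, 5
Ranks of variable 2: 3, 2, 4, 5, 1
d = r₁ − r₂: -2, 2, -2, -2, 4
d²: 4, 4, 4, 4, 16; Σd² = 32
ρ = 1 − 6·32/(5·24) = 1 − 192/120 = -0.600

-0.600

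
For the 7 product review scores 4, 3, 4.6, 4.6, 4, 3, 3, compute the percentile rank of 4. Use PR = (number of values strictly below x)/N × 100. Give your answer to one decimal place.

N = 7.
Strictly below 4: 3. Equal to 4: 2.
PR = 3/7 × 100 = 42.9

42.9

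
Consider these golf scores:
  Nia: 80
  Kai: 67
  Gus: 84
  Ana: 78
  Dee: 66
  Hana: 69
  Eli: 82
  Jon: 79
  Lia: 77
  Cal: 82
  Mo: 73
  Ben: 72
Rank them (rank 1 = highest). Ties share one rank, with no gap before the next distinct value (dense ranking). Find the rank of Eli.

2

Sorted (descending): 84, 82, 82, 80, 79, 78, 77, 73, 72, 69, 67, 66
The 2 values of 82 share dense rank 2.
Remaining distinct values take the next consecutive integers.
Eli has value 82 → rank 2.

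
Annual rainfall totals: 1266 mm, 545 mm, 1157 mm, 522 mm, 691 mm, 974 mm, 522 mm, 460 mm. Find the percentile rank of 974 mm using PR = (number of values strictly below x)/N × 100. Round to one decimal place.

62.5

N = 8.
Strictly below 974: 5. Equal to 974: 1.
PR = 5/8 × 100 = 62.5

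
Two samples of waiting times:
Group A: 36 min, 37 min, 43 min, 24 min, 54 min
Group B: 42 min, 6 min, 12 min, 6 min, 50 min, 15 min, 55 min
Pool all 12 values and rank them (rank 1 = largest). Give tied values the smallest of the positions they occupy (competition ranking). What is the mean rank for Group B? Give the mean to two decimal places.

7.14

Sorted (descending): 55, 54, 50, 43, 42, 37, 36, 24, 15, 12, 6, 6
The 2 values of 6 occupy positions 11–12 → each gets rank 11.
Group B values → pooled ranks: 42→5, 6→11, 12→10, 6→11, 50→3, 15→9, 55→1
Mean rank = (5 + 11 + 10 + 11 + 3 + 9 + 1) / 7 = 7.14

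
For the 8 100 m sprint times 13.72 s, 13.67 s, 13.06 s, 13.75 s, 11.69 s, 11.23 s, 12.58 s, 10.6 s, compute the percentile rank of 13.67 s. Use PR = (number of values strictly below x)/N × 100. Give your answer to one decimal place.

N = 8.
Strictly below 13.67: 5. Equal to 13.67: 1.
PR = 5/8 × 100 = 62.5

62.5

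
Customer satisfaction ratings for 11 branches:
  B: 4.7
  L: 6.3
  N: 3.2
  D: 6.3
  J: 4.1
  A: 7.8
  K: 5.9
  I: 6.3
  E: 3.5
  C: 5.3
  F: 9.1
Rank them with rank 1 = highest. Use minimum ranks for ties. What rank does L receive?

Sorted (descending): 9.1, 7.8, 6.3, 6.3, 6.3, 5.9, 5.3, 4.7, 4.1, 3.5, 3.2
The 3 values of 6.3 occupy positions 3–5 → each gets rank 3.
L has value 6.3 → rank 3.

3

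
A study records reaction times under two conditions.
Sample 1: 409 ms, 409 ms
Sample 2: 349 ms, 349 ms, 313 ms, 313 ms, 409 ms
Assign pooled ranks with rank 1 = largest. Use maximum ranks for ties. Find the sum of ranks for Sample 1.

6

Sorted (descending): 409, 409, 409, 349, 349, 313, 313
The 3 values of 409 occupy positions 1–3 → each gets rank 3.
The 2 values of 349 occupy positions 4–5 → each gets rank 5.
The 2 values of 313 occupy positions 6–7 → each gets rank 7.
Sample 1 values → pooled ranks: 409→3, 409→3
Rank sum = 3 + 3 = 6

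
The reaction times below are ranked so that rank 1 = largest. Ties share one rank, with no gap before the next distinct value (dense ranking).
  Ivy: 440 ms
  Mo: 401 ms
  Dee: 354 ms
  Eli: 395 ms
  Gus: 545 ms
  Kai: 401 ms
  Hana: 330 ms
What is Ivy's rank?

2

Sorted (descending): 545, 440, 401, 401, 395, 354, 330
The 2 values of 401 share dense rank 3.
Remaining distinct values take the next consecutive integers.
Ivy has value 440 ms → rank 2.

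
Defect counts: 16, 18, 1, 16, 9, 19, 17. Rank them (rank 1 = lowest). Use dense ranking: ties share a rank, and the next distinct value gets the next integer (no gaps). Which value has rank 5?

18

Sorted (ascending): 1, 9, 16, 16, 17, 18, 19
The 2 values of 16 share dense rank 3.
Remaining distinct values take the next consecutive integers.
Rank 5 → value 18.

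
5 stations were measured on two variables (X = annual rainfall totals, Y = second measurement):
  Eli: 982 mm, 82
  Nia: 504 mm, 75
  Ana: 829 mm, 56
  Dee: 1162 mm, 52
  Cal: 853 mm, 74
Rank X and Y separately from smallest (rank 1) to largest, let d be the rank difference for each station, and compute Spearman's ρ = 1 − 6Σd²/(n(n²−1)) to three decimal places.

-0.300

Ranks of variable 1: 4, 1, 2, 5, 3
Ranks of variable 2: 5, 4, 2, 1, 3
d = r₁ − r₂: -1, -3, 0, 4, 0
d²: 1, 9, 0, 16, 0; Σd² = 26
ρ = 1 − 6·26/(5·24) = 1 − 156/120 = -0.300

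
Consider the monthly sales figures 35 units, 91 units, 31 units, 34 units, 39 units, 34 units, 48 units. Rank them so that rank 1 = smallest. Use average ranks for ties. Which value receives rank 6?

48

Sorted (ascending): 31, 34, 34, 35, 39, 48, 91
The 2 values of 34 occupy positions 2–3 → average rank (2+3)/2 = 2.5.
Rank 6 → value 48.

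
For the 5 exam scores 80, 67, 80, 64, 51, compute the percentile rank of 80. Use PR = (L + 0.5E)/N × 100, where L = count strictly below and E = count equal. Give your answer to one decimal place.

80.0

N = 5.
Strictly below 80: 3. Equal to 80: 2.
PR = (3 + 0.5·2)/5 × 100 = 80.0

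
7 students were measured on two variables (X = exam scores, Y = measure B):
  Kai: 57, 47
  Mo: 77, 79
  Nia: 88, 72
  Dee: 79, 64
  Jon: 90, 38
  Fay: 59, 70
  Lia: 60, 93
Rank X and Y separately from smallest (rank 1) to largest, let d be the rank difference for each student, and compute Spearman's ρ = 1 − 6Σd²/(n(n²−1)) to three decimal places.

-0.179

Ranks of variable 1: 1, 4, 6, 5, 7, 2, 3
Ranks of variable 2: 2, 6, 5, 3, 1, 4, 7
d = r₁ − r₂: -1, -2, 1, 2, 6, -2, -4
d²: 1, 4, 1, 4, 36, 4, 16; Σd² = 66
ρ = 1 − 6·66/(7·48) = 1 − 396/336 = -0.179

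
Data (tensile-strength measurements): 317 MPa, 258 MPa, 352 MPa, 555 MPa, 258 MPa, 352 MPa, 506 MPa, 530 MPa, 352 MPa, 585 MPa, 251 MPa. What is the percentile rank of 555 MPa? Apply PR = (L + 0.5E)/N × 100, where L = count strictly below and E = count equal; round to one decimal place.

N = 11.
Strictly below 555: 9. Equal to 555: 1.
PR = (9 + 0.5·1)/11 × 100 = 86.4

86.4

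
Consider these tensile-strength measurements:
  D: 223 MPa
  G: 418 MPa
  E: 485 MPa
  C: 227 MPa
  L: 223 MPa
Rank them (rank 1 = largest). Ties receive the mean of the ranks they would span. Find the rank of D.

4.5

Sorted (descending): 485, 418, 227, 223, 223
The 2 values of 223 occupy positions 4–5 → average rank (4+5)/2 = 4.5.
D has value 223 MPa → rank 4.5.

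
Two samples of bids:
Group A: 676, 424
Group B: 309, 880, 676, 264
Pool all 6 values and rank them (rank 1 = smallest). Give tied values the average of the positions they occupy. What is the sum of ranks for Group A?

7.5

Sorted (ascending): 264, 309, 424, 676, 676, 880
The 2 values of 676 occupy positions 4–5 → average rank (4+5)/2 = 4.5.
Group A values → pooled ranks: 676→4.5, 424→3
Rank sum = 4.5 + 3 = 7.5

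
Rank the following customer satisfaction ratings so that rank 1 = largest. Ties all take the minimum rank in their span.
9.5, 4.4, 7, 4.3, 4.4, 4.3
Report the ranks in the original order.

1, 3, 2, 5, 3, 5

Sorted (descending): 9.5, 7, 4.4, 4.4, 4.3, 4.3
The 2 values of 4.4 occupy positions 3–4 → each gets rank 3.
The 2 values of 4.3 occupy positions 5–6 → each gets rank 5.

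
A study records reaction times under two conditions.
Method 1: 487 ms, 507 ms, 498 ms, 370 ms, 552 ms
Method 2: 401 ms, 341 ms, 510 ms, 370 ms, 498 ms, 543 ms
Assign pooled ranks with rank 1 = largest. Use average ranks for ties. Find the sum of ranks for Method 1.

27

Sorted (descending): 552, 543, 510, 507, 498, 498, 487, 401, 370, 370, 341
The 2 values of 498 occupy positions 5–6 → average rank (5+6)/2 = 5.5.
The 2 values of 370 occupy positions 9–10 → average rank (9+10)/2 = 9.5.
Method 1 values → pooled ranks: 487→7, 507→4, 498→5.5, 370→9.5, 552→1
Rank sum = 7 + 4 + 5.5 + 9.5 + 1 = 27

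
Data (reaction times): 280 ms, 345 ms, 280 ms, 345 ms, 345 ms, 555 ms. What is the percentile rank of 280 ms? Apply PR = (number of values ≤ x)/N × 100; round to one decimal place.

N = 6.
Strictly below 280: 0. Equal to 280: 2.
PR = 2/6 × 100 = 33.3

33.3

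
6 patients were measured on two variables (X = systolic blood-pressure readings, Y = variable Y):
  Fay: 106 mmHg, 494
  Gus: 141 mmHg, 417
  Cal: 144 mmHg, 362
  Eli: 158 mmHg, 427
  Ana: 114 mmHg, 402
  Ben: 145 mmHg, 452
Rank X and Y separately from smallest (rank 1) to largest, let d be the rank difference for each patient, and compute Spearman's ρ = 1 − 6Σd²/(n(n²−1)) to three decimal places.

-0.086

Ranks of variable 1: 1, 3, 4, 6, 2, 5
Ranks of variable 2: 6, 3, 1, 4, 2, 5
d = r₁ − r₂: -5, 0, 3, 2, 0, 0
d²: 25, 0, 9, 4, 0, 0; Σd² = 38
ρ = 1 − 6·38/(6·35) = 1 − 228/210 = -0.086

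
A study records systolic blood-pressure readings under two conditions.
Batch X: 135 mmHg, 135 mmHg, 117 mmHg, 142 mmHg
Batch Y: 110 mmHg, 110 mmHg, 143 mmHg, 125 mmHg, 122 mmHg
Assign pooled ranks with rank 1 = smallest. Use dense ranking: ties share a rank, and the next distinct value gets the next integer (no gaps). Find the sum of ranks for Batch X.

Sorted (ascending): 110, 110, 117, 122, 125, 135, 135, 142, 143
The 2 values of 110 share dense rank 1.
The 2 values of 135 share dense rank 5.
Remaining distinct values take the next consecutive integers.
Batch X values → pooled ranks: 135→5, 135→5, 117→2, 142→6
Rank sum = 5 + 5 + 2 + 6 = 18

18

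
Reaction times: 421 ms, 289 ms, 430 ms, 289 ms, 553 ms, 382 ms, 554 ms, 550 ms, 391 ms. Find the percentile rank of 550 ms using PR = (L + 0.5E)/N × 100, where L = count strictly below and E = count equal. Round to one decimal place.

N = 9.
Strictly below 550: 6. Equal to 550: 1.
PR = (6 + 0.5·1)/9 × 100 = 72.2

72.2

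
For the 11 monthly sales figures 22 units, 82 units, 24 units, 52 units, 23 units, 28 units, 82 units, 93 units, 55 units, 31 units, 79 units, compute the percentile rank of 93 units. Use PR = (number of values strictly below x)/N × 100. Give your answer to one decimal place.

90.9

N = 11.
Strictly below 93: 10. Equal to 93: 1.
PR = 10/11 × 100 = 90.9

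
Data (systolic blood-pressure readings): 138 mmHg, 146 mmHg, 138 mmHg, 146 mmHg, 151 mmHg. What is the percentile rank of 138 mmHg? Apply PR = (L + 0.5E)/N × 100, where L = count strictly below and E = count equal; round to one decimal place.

N = 5.
Strictly below 138: 0. Equal to 138: 2.
PR = (0 + 0.5·2)/5 × 100 = 20.0

20.0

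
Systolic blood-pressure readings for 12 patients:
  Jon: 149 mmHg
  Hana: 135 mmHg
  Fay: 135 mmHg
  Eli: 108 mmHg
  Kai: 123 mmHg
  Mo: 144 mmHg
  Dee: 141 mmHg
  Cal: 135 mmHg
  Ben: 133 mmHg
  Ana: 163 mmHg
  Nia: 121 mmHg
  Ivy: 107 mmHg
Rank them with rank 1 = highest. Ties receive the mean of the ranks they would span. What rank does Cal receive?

Sorted (descending): 163, 149, 144, 141, 135, 135, 135, 133, 123, 121, 108, 107
The 3 values of 135 occupy positions 5–7 → average rank 6.
Cal has value 135 mmHg → rank 6.

6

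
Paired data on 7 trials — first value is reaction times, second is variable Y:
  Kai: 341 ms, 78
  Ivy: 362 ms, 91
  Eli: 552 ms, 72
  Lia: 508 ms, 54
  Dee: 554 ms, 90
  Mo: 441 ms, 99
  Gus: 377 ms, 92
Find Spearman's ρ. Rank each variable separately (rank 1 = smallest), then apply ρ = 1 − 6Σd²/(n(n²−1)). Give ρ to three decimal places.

-0.286

Ranks of variable 1: 1, 2, 6, 5, 7, 4, 3
Ranks of variable 2: 3, 5, 2, 1, 4, 7, 6
d = r₁ − r₂: -2, -3, 4, 4, 3, -3, -3
d²: 4, 9, 16, 16, 9, 9, 9; Σd² = 72
ρ = 1 − 6·72/(7·48) = 1 − 432/336 = -0.286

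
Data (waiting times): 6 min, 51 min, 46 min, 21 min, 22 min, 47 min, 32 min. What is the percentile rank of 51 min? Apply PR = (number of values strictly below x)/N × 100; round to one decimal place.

N = 7.
Strictly below 51: 6. Equal to 51: 1.
PR = 6/7 × 100 = 85.7

85.7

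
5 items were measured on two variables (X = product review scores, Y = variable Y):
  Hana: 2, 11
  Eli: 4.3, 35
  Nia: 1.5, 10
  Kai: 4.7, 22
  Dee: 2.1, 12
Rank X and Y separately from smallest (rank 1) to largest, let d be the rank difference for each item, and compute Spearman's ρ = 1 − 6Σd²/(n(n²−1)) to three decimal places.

Ranks of variable 1: 2, 4, 1, 5, 3
Ranks of variable 2: 2, 5, 1, 4, 3
d = r₁ − r₂: 0, -1, 0, 1, 0
d²: 0, 1, 0, 1, 0; Σd² = 2
ρ = 1 − 6·2/(5·24) = 1 − 12/120 = 0.900

0.900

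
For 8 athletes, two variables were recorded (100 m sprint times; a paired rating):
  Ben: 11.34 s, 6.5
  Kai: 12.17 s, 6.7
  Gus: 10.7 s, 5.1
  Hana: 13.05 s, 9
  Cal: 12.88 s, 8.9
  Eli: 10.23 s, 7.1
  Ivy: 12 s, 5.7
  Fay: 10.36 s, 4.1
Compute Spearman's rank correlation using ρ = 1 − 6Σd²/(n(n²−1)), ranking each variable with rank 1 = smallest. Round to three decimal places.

Ranks of variable 1: 4, 6, 3, 8, 7, 1, 5, 2
Ranks of variable 2: 4, 5, 2, 8, 7, 6, 3, 1
d = r₁ − r₂: 0, 1, 1, 0, 0, -5, 2, 1
d²: 0, 1, 1, 0, 0, 25, 4, 1; Σd² = 32
ρ = 1 − 6·32/(8·63) = 1 − 192/504 = 0.619

0.619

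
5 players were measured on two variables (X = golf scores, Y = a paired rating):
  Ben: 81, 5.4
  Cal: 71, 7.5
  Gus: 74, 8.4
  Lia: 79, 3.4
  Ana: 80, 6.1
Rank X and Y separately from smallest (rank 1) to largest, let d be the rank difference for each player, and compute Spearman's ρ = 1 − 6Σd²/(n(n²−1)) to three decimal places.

Ranks of variable 1: 5, 1, 2, 3, 4
Ranks of variable 2: 2, 4, 5, 1, 3
d = r₁ − r₂: 3, -3, -3, 2, 1
d²: 9, 9, 9, 4, 1; Σd² = 32
ρ = 1 − 6·32/(5·24) = 1 − 192/120 = -0.600

-0.600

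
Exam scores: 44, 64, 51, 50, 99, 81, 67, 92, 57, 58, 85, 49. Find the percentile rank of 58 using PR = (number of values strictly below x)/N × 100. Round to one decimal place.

41.7

N = 12.
Strictly below 58: 5. Equal to 58: 1.
PR = 5/12 × 100 = 41.7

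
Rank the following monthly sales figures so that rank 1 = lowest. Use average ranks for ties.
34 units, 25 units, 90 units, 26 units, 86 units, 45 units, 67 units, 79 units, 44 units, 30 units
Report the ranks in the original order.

Sorted (ascending): 25, 26, 30, 34, 44, 45, 67, 79, 86, 90
No ties — each value takes its position as its rank.

4, 1, 10, 2, 9, 6, 7, 8, 5, 3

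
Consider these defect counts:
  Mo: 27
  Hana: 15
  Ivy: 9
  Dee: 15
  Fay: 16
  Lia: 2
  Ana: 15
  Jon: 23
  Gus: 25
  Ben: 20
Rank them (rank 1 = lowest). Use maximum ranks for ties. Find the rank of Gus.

9

Sorted (ascending): 2, 9, 15, 15, 15, 16, 20, 23, 25, 27
The 3 values of 15 occupy positions 3–5 → each gets rank 5.
Gus has value 25 → rank 9.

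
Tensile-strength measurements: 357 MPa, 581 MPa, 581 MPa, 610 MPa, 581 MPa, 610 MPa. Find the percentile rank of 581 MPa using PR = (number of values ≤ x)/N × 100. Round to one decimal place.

66.7

N = 6.
Strictly below 581: 1. Equal to 581: 3.
PR = 4/6 × 100 = 66.7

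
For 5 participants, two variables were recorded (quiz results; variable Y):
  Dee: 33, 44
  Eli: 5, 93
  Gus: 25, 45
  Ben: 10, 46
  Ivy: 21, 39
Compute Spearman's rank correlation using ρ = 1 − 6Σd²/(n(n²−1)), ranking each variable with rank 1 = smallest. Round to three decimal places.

-0.700

Ranks of variable 1: 5, 1, 4, 2, 3
Ranks of variable 2: 2, 5, 3, 4, 1
d = r₁ − r₂: 3, -4, 1, -2, 2
d²: 9, 16, 1, 4, 4; Σd² = 34
ρ = 1 − 6·34/(5·24) = 1 − 204/120 = -0.700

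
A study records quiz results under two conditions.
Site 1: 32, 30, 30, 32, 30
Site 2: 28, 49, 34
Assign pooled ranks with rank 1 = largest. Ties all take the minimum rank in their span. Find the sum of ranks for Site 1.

Sorted (descending): 49, 34, 32, 32, 30, 30, 30, 28
The 2 values of 32 occupy positions 3–4 → each gets rank 3.
The 3 values of 30 occupy positions 5–7 → each gets rank 5.
Site 1 values → pooled ranks: 32→3, 30→5, 30→5, 32→3, 30→5
Rank sum = 3 + 5 + 5 + 3 + 5 = 21

21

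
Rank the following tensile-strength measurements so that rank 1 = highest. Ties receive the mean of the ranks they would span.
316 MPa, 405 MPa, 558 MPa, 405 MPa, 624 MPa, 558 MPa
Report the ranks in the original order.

6, 4.5, 2.5, 4.5, 1, 2.5

Sorted (descending): 624, 558, 558, 405, 405, 316
The 2 values of 558 occupy positions 2–3 → average rank (2+3)/2 = 2.5.
The 2 values of 405 occupy positions 4–5 → average rank (4+5)/2 = 4.5.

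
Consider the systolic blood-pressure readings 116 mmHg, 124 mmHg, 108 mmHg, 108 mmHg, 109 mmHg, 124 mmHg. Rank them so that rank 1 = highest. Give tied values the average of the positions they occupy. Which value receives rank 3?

116

Sorted (descending): 124, 124, 116, 109, 108, 108
The 2 values of 124 occupy positions 1–2 → average rank (1+2)/2 = 1.5.
The 2 values of 108 occupy positions 5–6 → average rank (5+6)/2 = 5.5.
Rank 3 → value 116.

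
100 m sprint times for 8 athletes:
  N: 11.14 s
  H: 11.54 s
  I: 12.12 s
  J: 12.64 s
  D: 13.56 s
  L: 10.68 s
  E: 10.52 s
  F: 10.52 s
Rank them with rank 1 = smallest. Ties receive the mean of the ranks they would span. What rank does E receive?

1.5

Sorted (ascending): 10.52, 10.52, 10.68, 11.14, 11.54, 12.12, 12.64, 13.56
The 2 values of 10.52 occupy positions 1–2 → average rank (1+2)/2 = 1.5.
E has value 10.52 s → rank 1.5.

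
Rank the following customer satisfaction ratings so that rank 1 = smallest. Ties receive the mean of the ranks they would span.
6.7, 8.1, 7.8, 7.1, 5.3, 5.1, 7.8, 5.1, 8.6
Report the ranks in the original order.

Sorted (ascending): 5.1, 5.1, 5.3, 6.7, 7.1, 7.8, 7.8, 8.1, 8.6
The 2 values of 5.1 occupy positions 1–2 → average rank (1+2)/2 = 1.5.
The 2 values of 7.8 occupy positions 6–7 → average rank (6+7)/2 = 6.5.

4, 8, 6.5, 5, 3, 1.5, 6.5, 1.5, 9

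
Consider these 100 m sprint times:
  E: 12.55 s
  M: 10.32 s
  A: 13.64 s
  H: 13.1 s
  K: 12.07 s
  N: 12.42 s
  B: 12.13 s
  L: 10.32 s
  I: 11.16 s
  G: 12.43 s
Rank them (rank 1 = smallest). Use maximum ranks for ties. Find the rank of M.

Sorted (ascending): 10.32, 10.32, 11.16, 12.07, 12.13, 12.42, 12.43, 12.55, 13.1, 13.64
The 2 values of 10.32 occupy positions 1–2 → each gets rank 2.
M has value 10.32 s → rank 2.

2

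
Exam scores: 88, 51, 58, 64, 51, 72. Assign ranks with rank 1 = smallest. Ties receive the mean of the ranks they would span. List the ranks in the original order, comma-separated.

6, 1.5, 3, 4, 1.5, 5

Sorted (ascending): 51, 51, 58, 64, 72, 88
The 2 values of 51 occupy positions 1–2 → average rank (1+2)/2 = 1.5.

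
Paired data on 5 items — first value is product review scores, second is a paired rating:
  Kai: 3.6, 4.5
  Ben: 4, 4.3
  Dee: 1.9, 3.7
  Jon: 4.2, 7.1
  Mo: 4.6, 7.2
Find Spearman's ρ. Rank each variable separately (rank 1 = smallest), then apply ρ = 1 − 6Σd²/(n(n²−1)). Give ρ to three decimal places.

Ranks of variable 1: 2, 3, 1, 4, 5
Ranks of variable 2: 3, 2, 1, 4, 5
d = r₁ − r₂: -1, 1, 0, 0, 0
d²: 1, 1, 0, 0, 0; Σd² = 2
ρ = 1 − 6·2/(5·24) = 1 − 12/120 = 0.900

0.900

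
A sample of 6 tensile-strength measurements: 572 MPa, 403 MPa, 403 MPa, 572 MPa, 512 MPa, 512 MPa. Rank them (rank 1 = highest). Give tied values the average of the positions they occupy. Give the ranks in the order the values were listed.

Sorted (descending): 572, 572, 512, 512, 403, 403
The 2 values of 572 occupy positions 1–2 → average rank (1+2)/2 = 1.5.
The 2 values of 512 occupy positions 3–4 → average rank (3+4)/2 = 3.5.
The 2 values of 403 occupy positions 5–6 → average rank (5+6)/2 = 5.5.

1.5, 5.5, 5.5, 1.5, 3.5, 3.5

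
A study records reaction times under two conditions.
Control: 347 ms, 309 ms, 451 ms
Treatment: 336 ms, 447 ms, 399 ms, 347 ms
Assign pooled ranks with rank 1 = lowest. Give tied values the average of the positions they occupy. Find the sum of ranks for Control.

11.5

Sorted (ascending): 309, 336, 347, 347, 399, 447, 451
The 2 values of 347 occupy positions 3–4 → average rank (3+4)/2 = 3.5.
Control values → pooled ranks: 347→3.5, 309→1, 451→7
Rank sum = 3.5 + 1 + 7 = 11.5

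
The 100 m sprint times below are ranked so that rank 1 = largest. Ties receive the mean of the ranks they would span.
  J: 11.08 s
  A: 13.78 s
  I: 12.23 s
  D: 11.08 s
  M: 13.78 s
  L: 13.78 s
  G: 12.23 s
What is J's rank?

6.5

Sorted (descending): 13.78, 13.78, 13.78, 12.23, 12.23, 11.08, 11.08
The 3 values of 13.78 occupy positions 1–3 → average rank 2.
The 2 values of 12.23 occupy positions 4–5 → average rank (4+5)/2 = 4.5.
The 2 values of 11.08 occupy positions 6–7 → average rank (6+7)/2 = 6.5.
J has value 11.08 s → rank 6.5.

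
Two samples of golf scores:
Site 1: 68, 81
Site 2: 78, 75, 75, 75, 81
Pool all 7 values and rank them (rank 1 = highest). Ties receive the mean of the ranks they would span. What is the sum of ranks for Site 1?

8.5

Sorted (descending): 81, 81, 78, 75, 75, 75, 68
The 2 values of 81 occupy positions 1–2 → average rank (1+2)/2 = 1.5.
The 3 values of 75 occupy positions 4–6 → average rank 5.
Site 1 values → pooled ranks: 68→7, 81→1.5
Rank sum = 7 + 1.5 = 8.5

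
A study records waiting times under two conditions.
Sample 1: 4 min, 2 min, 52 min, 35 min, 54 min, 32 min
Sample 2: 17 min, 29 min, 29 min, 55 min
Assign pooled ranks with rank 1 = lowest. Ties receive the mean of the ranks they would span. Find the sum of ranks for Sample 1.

Sorted (ascending): 2, 4, 17, 29, 29, 32, 35, 52, 54, 55
The 2 values of 29 occupy positions 4–5 → average rank (4+5)/2 = 4.5.
Sample 1 values → pooled ranks: 4→2, 2→1, 52→8, 35→7, 54→9, 32→6
Rank sum = 2 + 1 + 8 + 7 + 9 + 6 = 33

33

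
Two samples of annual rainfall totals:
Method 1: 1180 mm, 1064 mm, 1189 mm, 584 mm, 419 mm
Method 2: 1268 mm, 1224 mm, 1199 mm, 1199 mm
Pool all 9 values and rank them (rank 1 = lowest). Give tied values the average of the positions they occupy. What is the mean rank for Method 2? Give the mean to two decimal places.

7.50

Sorted (ascending): 419, 584, 1064, 1180, 1189, 1199, 1199, 1224, 1268
The 2 values of 1199 occupy positions 6–7 → average rank (6+7)/2 = 6.5.
Method 2 values → pooled ranks: 1268→9, 1224→8, 1199→6.5, 1199→6.5
Mean rank = (9 + 8 + 6.5 + 6.5) / 4 = 7.50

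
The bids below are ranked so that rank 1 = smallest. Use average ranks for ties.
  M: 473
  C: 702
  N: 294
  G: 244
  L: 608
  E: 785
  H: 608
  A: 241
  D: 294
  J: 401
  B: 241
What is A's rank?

1.5

Sorted (ascending): 241, 241, 244, 294, 294, 401, 473, 608, 608, 702, 785
The 2 values of 241 occupy positions 1–2 → average rank (1+2)/2 = 1.5.
The 2 values of 294 occupy positions 4–5 → average rank (4+5)/2 = 4.5.
The 2 values of 608 occupy positions 8–9 → average rank (8+9)/2 = 8.5.
A has value 241 → rank 1.5.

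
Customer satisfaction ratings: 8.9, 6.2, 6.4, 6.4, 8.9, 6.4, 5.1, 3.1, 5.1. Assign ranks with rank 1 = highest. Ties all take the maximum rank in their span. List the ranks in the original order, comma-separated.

2, 6, 5, 5, 2, 5, 8, 9, 8

Sorted (descending): 8.9, 8.9, 6.4, 6.4, 6.4, 6.2, 5.1, 5.1, 3.1
The 2 values of 8.9 occupy positions 1–2 → each gets rank 2.
The 3 values of 6.4 occupy positions 3–5 → each gets rank 5.
The 2 values of 5.1 occupy positions 7–8 → each gets rank 8.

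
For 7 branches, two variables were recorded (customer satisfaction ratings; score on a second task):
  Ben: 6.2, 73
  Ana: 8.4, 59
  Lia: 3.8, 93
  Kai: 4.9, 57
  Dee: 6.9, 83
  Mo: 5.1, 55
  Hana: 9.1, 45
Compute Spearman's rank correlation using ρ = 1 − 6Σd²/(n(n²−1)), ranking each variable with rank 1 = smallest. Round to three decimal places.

-0.429

Ranks of variable 1: 4, 6, 1, 2, 5, 3, 7
Ranks of variable 2: 5, 4, 7, 3, 6, 2, 1
d = r₁ − r₂: -1, 2, -6, -1, -1, 1, 6
d²: 1, 4, 36, 1, 1, 1, 36; Σd² = 80
ρ = 1 − 6·80/(7·48) = 1 − 480/336 = -0.429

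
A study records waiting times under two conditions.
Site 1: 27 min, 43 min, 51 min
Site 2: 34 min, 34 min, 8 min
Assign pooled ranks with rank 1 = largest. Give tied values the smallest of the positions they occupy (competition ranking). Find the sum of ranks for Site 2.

Sorted (descending): 51, 43, 34, 34, 27, 8
The 2 values of 34 occupy positions 3–4 → each gets rank 3.
Site 2 values → pooled ranks: 34→3, 34→3, 8→6
Rank sum = 3 + 3 + 6 = 12

12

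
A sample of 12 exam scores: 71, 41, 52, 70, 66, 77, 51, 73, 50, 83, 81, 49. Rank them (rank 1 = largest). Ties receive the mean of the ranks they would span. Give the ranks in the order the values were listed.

5, 12, 8, 6, 7, 3, 9, 4, 10, 1, 2, 11

Sorted (descending): 83, 81, 77, 73, 71, 70, 66, 52, 51, 50, 49, 41
No ties — each value takes its position as its rank.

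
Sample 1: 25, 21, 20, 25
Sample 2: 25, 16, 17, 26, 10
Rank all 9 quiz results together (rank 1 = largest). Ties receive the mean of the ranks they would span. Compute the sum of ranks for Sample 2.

Sorted (descending): 26, 25, 25, 25, 21, 20, 17, 16, 10
The 3 values of 25 occupy positions 2–4 → average rank 3.
Sample 2 values → pooled ranks: 25→3, 16→8, 17→7, 26→1, 10→9
Rank sum = 3 + 8 + 7 + 1 + 9 = 28

28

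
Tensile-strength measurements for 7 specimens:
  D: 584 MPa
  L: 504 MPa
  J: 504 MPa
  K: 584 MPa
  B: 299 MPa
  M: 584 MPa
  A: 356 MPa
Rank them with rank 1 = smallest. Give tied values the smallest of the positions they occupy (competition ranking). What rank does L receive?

Sorted (ascending): 299, 356, 504, 504, 584, 584, 584
The 2 values of 504 occupy positions 3–4 → each gets rank 3.
The 3 values of 584 occupy positions 5–7 → each gets rank 5.
L has value 504 MPa → rank 3.

3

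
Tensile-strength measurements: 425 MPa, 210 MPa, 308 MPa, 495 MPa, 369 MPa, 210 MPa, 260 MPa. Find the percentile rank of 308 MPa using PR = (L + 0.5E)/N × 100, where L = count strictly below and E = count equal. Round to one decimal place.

N = 7.
Strictly below 308: 3. Equal to 308: 1.
PR = (3 + 0.5·1)/7 × 100 = 50.0

50.0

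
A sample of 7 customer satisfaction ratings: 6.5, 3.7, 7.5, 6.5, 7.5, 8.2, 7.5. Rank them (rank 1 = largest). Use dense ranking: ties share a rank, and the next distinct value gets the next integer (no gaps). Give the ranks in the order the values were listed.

3, 4, 2, 3, 2, 1, 2

Sorted (descending): 8.2, 7.5, 7.5, 7.5, 6.5, 6.5, 3.7
The 3 values of 7.5 share dense rank 2.
The 2 values of 6.5 share dense rank 3.
Remaining distinct values take the next consecutive integers.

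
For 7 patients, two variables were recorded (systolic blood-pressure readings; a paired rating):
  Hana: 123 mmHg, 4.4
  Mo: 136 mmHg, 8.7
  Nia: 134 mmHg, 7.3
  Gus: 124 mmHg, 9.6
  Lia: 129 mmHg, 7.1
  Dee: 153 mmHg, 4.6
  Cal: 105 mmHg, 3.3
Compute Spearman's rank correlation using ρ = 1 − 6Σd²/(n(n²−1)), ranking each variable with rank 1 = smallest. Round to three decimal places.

Ranks of variable 1: 2, 6, 5, 3, 4, 7, 1
Ranks of variable 2: 2, 6, 5, 7, 4, 3, 1
d = r₁ − r₂: 0, 0, 0, -4, 0, 4, 0
d²: 0, 0, 0, 16, 0, 16, 0; Σd² = 32
ρ = 1 − 6·32/(7·48) = 1 − 192/336 = 0.429

0.429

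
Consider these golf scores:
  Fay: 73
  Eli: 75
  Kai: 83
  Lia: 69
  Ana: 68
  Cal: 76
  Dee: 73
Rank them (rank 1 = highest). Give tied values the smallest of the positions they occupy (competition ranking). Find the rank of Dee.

4

Sorted (descending): 83, 76, 75, 73, 73, 69, 68
The 2 values of 73 occupy positions 4–5 → each gets rank 4.
Dee has value 73 → rank 4.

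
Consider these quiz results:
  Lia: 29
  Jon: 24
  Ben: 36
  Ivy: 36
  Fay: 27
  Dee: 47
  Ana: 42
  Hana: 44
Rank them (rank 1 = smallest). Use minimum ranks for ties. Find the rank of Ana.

6

Sorted (ascending): 24, 27, 29, 36, 36, 42, 44, 47
The 2 values of 36 occupy positions 4–5 → each gets rank 4.
Ana has value 42 → rank 6.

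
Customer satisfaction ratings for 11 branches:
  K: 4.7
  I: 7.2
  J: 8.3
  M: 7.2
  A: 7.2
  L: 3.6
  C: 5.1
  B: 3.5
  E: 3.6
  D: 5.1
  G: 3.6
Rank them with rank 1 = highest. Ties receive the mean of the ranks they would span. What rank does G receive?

Sorted (descending): 8.3, 7.2, 7.2, 7.2, 5.1, 5.1, 4.7, 3.6, 3.6, 3.6, 3.5
The 3 values of 7.2 occupy positions 2–4 → average rank 3.
The 2 values of 5.1 occupy positions 5–6 → average rank (5+6)/2 = 5.5.
The 3 values of 3.6 occupy positions 8–10 → average rank 9.
G has value 3.6 → rank 9.

9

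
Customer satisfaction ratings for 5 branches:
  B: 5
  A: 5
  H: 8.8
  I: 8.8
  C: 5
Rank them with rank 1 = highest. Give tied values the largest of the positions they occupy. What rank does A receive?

5

Sorted (descending): 8.8, 8.8, 5, 5, 5
The 2 values of 8.8 occupy positions 1–2 → each gets rank 2.
The 3 values of 5 occupy positions 3–5 → each gets rank 5.
A has value 5 → rank 5.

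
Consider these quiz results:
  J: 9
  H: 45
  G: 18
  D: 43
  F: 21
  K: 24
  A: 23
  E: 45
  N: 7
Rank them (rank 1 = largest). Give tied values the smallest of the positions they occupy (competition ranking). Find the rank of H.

1

Sorted (descending): 45, 45, 43, 24, 23, 21, 18, 9, 7
The 2 values of 45 occupy positions 1–2 → each gets rank 1.
H has value 45 → rank 1.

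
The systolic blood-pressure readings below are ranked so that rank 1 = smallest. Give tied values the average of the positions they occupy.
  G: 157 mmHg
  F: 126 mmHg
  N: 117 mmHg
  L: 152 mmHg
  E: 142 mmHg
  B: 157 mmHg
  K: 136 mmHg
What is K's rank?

3

Sorted (ascending): 117, 126, 136, 142, 152, 157, 157
The 2 values of 157 occupy positions 6–7 → average rank (6+7)/2 = 6.5.
K has value 136 mmHg → rank 3.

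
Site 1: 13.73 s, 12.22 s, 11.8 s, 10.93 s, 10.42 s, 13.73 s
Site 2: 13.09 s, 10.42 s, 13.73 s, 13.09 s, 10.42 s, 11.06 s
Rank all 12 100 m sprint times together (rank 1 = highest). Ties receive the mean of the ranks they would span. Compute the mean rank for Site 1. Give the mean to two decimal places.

6.17

Sorted (descending): 13.73, 13.73, 13.73, 13.09, 13.09, 12.22, 11.8, 11.06, 10.93, 10.42, 10.42, 10.42
The 3 values of 13.73 occupy positions 1–3 → average rank 2.
The 2 values of 13.09 occupy positions 4–5 → average rank (4+5)/2 = 4.5.
The 3 values of 10.42 occupy positions 10–12 → average rank 11.
Site 1 values → pooled ranks: 13.73→2, 12.22→6, 11.8→7, 10.93→9, 10.42→11, 13.73→2
Mean rank = (2 + 6 + 7 + 9 + 11 + 2) / 6 = 6.17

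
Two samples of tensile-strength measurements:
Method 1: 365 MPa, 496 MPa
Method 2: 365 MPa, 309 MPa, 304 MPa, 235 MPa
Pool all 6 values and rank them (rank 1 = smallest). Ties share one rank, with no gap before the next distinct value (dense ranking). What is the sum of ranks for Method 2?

Sorted (ascending): 235, 304, 309, 365, 365, 496
The 2 values of 365 share dense rank 4.
Remaining distinct values take the next consecutive integers.
Method 2 values → pooled ranks: 365→4, 309→3, 304→2, 235→1
Rank sum = 4 + 3 + 2 + 1 = 10

10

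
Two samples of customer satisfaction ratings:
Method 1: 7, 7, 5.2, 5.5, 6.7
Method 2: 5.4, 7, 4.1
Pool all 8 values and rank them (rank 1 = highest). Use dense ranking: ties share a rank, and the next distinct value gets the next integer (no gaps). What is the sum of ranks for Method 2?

Sorted (descending): 7, 7, 7, 6.7, 5.5, 5.4, 5.2, 4.1
The 3 values of 7 share dense rank 1.
Remaining distinct values take the next consecutive integers.
Method 2 values → pooled ranks: 5.4→4, 7→1, 4.1→6
Rank sum = 4 + 1 + 6 = 11

11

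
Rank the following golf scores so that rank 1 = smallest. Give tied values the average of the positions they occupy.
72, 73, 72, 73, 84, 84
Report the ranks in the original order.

Sorted (ascending): 72, 72, 73, 73, 84, 84
The 2 values of 72 occupy positions 1–2 → average rank (1+2)/2 = 1.5.
The 2 values of 73 occupy positions 3–4 → average rank (3+4)/2 = 3.5.
The 2 values of 84 occupy positions 5–6 → average rank (5+6)/2 = 5.5.

1.5, 3.5, 1.5, 3.5, 5.5, 5.5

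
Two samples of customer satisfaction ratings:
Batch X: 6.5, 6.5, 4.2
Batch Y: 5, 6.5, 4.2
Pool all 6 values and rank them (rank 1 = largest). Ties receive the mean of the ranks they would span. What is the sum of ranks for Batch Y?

Sorted (descending): 6.5, 6.5, 6.5, 5, 4.2, 4.2
The 3 values of 6.5 occupy positions 1–3 → average rank 2.
The 2 values of 4.2 occupy positions 5–6 → average rank (5+6)/2 = 5.5.
Batch Y values → pooled ranks: 5→4, 6.5→2, 4.2→5.5
Rank sum = 4 + 2 + 5.5 = 11.5

11.5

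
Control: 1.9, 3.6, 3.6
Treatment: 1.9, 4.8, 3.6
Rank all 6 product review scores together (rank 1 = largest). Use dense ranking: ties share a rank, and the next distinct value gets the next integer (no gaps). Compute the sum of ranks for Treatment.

6

Sorted (descending): 4.8, 3.6, 3.6, 3.6, 1.9, 1.9
The 3 values of 3.6 share dense rank 2.
The 2 values of 1.9 share dense rank 3.
Remaining distinct values take the next consecutive integers.
Treatment values → pooled ranks: 1.9→3, 4.8→1, 3.6→2
Rank sum = 3 + 1 + 2 = 6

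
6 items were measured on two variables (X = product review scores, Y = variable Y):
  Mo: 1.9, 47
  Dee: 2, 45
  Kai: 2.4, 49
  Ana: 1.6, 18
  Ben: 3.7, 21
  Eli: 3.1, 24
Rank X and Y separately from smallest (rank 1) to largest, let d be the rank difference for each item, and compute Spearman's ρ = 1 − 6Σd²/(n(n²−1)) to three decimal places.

Ranks of variable 1: 2, 3, 4, 1, 6, 5
Ranks of variable 2: 5, 4, 6, 1, 2, 3
d = r₁ − r₂: -3, -1, -2, 0, 4, 2
d²: 9, 1, 4, 0, 16, 4; Σd² = 34
ρ = 1 − 6·34/(6·35) = 1 − 204/210 = 0.029

0.029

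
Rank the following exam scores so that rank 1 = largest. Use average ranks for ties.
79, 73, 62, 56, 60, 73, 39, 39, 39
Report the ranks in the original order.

Sorted (descending): 79, 73, 73, 62, 60, 56, 39, 39, 39
The 2 values of 73 occupy positions 2–3 → average rank (2+3)/2 = 2.5.
The 3 values of 39 occupy positions 7–9 → average rank 8.

1, 2.5, 4, 6, 5, 2.5, 8, 8, 8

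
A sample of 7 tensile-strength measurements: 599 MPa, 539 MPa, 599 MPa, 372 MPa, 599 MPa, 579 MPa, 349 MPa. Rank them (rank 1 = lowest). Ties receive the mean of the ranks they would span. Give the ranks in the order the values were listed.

6, 3, 6, 2, 6, 4, 1

Sorted (ascending): 349, 372, 539, 579, 599, 599, 599
The 3 values of 599 occupy positions 5–7 → average rank 6.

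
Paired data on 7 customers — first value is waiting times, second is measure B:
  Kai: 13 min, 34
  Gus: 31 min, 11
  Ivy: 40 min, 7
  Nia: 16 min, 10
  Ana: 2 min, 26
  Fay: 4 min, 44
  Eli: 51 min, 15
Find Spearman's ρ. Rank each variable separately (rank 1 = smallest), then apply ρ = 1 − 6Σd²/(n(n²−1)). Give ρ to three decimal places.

Ranks of variable 1: 3, 5, 6, 4, 1, 2, 7
Ranks of variable 2: 6, 3, 1, 2, 5, 7, 4
d = r₁ − r₂: -3, 2, 5, 2, -4, -5, 3
d²: 9, 4, 25, 4, 16, 25, 9; Σd² = 92
ρ = 1 − 6·92/(7·48) = 1 − 552/336 = -0.643

-0.643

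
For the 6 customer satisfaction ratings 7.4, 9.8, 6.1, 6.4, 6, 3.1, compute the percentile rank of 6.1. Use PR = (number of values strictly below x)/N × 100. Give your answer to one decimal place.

N = 6.
Strictly below 6.1: 2. Equal to 6.1: 1.
PR = 2/6 × 100 = 33.3

33.3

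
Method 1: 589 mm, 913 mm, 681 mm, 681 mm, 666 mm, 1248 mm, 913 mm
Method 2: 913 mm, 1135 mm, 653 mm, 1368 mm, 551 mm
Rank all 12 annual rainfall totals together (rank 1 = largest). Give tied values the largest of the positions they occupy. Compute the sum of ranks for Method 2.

Sorted (descending): 1368, 1248, 1135, 913, 913, 913, 681, 681, 666, 653, 589, 551
The 3 values of 913 occupy positions 4–6 → each gets rank 6.
The 2 values of 681 occupy positions 7–8 → each gets rank 8.
Method 2 values → pooled ranks: 913→6, 1135→3, 653→10, 1368→1, 551→12
Rank sum = 6 + 3 + 10 + 1 + 12 = 32

32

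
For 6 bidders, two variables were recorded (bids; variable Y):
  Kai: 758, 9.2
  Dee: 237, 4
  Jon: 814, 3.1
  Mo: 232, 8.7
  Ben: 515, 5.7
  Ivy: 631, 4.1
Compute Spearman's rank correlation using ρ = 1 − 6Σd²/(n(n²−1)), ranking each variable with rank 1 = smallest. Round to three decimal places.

Ranks of variable 1: 5, 2, 6, 1, 3, 4
Ranks of variable 2: 6, 2, 1, 5, 4, 3
d = r₁ − r₂: -1, 0, 5, -4, -1, 1
d²: 1, 0, 25, 16, 1, 1; Σd² = 44
ρ = 1 − 6·44/(6·35) = 1 − 264/210 = -0.257

-0.257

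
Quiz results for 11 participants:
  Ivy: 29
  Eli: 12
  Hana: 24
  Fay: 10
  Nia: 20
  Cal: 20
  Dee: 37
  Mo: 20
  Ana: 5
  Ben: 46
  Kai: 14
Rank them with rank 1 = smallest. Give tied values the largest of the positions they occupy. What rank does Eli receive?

3

Sorted (ascending): 5, 10, 12, 14, 20, 20, 20, 24, 29, 37, 46
The 3 values of 20 occupy positions 5–7 → each gets rank 7.
Eli has value 12 → rank 3.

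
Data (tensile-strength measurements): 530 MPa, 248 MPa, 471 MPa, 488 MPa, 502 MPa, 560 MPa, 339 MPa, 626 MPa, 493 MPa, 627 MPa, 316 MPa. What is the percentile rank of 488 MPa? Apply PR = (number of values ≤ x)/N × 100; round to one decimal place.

45.5

N = 11.
Strictly below 488: 4. Equal to 488: 1.
PR = 5/11 × 100 = 45.5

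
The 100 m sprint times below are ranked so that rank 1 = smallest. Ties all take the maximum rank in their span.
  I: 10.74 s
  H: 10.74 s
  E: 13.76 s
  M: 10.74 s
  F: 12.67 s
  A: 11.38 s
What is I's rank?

Sorted (ascending): 10.74, 10.74, 10.74, 11.38, 12.67, 13.76
The 3 values of 10.74 occupy positions 1–3 → each gets rank 3.
I has value 10.74 s → rank 3.

3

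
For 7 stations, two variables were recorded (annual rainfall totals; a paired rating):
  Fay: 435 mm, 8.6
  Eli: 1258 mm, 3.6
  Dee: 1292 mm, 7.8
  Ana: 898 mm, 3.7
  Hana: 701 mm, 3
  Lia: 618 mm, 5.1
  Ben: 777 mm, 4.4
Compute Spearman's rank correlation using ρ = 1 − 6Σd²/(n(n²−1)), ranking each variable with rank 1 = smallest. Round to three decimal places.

Ranks of variable 1: 1, 6, 7, 5, 3, 2, 4
Ranks of variable 2: 7, 2, 6, 3, 1, 5, 4
d = r₁ − r₂: -6, 4, 1, 2, 2, -3, 0
d²: 36, 16, 1, 4, 4, 9, 0; Σd² = 70
ρ = 1 − 6·70/(7·48) = 1 − 420/336 = -0.250

-0.250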